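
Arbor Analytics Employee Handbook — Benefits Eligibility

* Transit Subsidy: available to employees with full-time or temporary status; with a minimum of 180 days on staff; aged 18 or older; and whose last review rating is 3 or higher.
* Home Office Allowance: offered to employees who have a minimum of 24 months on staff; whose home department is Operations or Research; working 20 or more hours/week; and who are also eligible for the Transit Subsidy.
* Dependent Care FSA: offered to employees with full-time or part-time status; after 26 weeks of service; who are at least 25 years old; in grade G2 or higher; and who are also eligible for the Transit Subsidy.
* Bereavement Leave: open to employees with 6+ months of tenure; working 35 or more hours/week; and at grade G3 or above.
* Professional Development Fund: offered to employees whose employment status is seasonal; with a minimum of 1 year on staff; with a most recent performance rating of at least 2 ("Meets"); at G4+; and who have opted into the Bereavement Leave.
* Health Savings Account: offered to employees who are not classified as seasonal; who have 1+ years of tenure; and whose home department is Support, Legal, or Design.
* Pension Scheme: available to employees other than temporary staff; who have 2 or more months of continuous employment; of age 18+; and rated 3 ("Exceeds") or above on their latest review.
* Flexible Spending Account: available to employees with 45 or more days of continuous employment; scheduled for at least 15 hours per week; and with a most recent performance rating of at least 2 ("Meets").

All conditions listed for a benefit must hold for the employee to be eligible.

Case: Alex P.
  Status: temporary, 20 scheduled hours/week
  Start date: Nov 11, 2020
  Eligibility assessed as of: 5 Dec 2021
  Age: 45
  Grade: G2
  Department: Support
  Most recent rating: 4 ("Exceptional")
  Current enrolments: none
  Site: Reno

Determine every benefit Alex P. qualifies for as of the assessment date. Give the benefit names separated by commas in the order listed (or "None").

Transit Subsidy, Health Savings Account, Flexible Spending Account

Service from Nov 11, 2020 to 5 Dec 2021: 389 days.
Transit Subsidy — status temporary ✓; service 389 days ≥ 180 days ✓; age 45 ≥ 18 ✓; rating 4 ≥ 3 ✓ → eligible.
Home Office Allowance — service 389 days < 24 months (≈720 days) ✗ → not eligible.
Dependent Care FSA — status temporary ✗ (requires full-time or part-time) → not eligible.
Bereavement Leave — service 389 days ≥ 6 months (≈180 days) ✓; 20 hrs/wk < 35 ✗ → not eligible.
Professional Development Fund — status temporary ✗ (requires seasonal) → not eligible.
Health Savings Account — status temporary ✓ (not excluded); service 389 days ≥ 1 year (≈365 days) ✓; dept Support ✓ → eligible.
Pension Scheme — status temporary ✗ (excluded) → not eligible.
Flexible Spending Account — service 389 days ≥ 45 days ✓; 20 hrs/wk ≥ 15 ✓; rating 4 ≥ 2 ✓ → eligible.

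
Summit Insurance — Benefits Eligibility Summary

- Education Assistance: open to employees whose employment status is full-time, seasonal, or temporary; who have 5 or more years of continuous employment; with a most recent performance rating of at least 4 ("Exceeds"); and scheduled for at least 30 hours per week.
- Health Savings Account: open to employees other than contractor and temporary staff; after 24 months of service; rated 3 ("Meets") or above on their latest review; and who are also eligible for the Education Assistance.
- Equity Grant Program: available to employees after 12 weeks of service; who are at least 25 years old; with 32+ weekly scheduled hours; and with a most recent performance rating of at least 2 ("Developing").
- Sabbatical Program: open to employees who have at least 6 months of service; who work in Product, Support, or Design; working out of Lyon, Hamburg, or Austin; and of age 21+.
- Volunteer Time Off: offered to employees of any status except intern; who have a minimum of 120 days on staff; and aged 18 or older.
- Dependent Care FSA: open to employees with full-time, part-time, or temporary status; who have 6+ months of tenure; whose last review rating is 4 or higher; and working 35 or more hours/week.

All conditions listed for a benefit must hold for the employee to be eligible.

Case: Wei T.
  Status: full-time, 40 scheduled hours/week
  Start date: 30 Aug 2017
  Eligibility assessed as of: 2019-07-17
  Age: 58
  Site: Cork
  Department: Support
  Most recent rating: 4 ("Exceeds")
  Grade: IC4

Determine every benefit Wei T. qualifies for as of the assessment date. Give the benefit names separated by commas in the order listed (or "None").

Service from 30 Aug 2017 to 2019-07-17: 686 days.
Education Assistance — status full-time ✓; service 686 days < 5 years (≈1825 days) ✗ → not eligible.
Health Savings Account — status full-time ✓ (not excluded); service 686 days < 24 months (≈720 days) ✗ → not eligible.
Equity Grant Program — service 686 days ≥ 12 weeks (≈84 days) ✓; age 58 ≥ 25 ✓; 40 hrs/wk ≥ 32 ✓; rating 4 ≥ 2 ✓ → eligible.
Sabbatical Program — service 686 days ≥ 6 months (≈180 days) ✓; dept Support ✓; site Cork ✗ (not Lyon, Hamburg, or Austin) → not eligible.
Volunteer Time Off — status full-time ✓ (not excluded); service 686 days ≥ 120 days ✓; age 58 ≥ 18 ✓ → eligible.
Dependent Care FSA — status full-time ✓; service 686 days ≥ 6 months (≈180 days) ✓; rating 4 ≥ 4 ✓; 40 hrs/wk ≥ 35 ✓ → eligible.

Equity Grant Program, Volunteer Time Off, Dependent Care FSA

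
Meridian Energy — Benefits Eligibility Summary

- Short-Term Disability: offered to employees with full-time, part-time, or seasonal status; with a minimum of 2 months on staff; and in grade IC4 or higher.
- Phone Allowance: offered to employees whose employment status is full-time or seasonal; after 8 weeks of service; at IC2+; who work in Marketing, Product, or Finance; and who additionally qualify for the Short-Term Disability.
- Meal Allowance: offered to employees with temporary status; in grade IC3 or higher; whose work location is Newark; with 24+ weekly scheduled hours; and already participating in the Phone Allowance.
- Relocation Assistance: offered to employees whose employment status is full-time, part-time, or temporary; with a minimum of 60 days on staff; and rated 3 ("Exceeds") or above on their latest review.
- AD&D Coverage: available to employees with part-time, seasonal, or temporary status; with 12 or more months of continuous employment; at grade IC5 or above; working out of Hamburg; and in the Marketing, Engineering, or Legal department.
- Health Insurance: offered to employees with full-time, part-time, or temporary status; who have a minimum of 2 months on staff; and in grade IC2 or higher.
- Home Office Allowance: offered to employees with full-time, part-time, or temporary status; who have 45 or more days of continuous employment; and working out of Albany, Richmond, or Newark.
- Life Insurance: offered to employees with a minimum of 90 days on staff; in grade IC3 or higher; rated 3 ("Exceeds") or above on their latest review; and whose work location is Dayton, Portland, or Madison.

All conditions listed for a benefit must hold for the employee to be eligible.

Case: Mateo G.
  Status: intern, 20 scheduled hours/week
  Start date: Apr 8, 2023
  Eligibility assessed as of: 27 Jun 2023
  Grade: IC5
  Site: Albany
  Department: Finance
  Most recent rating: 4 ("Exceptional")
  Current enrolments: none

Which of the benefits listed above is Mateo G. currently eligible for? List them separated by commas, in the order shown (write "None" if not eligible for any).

Service from Apr 8, 2023 to 27 Jun 2023: 80 days.
Short-Term Disability — status intern ✗ (requires full-time, part-time, or seasonal) → not eligible.
Phone Allowance — status intern ✗ (requires full-time or seasonal) → not eligible.
Meal Allowance — status intern ✗ (requires temporary) → not eligible.
Relocation Assistance — status intern ✗ (requires full-time, part-time, or temporary) → not eligible.
AD&D Coverage — status intern ✗ (requires part-time, seasonal, or temporary) → not eligible.
Health Insurance — status intern ✗ (requires full-time, part-time, or temporary) → not eligible.
Home Office Allowance — status intern ✗ (requires full-time, part-time, or temporary) → not eligible.
Life Insurance — service 80 days < 90 days ✗ → not eligible.

None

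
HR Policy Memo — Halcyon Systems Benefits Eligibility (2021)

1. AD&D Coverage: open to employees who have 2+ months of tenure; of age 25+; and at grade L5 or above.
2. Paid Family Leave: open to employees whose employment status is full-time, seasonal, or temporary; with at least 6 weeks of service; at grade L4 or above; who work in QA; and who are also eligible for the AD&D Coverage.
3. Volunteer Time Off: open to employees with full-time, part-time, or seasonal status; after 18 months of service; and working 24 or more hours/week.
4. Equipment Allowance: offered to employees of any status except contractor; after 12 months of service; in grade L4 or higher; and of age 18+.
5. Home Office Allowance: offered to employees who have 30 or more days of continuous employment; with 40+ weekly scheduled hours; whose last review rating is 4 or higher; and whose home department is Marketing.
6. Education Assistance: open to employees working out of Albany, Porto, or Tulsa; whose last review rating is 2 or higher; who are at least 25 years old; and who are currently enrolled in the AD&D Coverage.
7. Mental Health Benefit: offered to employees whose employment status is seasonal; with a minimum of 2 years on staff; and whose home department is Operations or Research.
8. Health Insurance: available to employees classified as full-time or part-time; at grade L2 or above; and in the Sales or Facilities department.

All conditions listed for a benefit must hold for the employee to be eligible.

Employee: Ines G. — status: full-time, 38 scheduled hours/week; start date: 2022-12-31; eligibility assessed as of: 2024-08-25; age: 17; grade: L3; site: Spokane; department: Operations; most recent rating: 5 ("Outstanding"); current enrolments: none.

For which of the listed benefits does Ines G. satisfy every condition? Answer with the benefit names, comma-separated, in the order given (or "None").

Service from 2022-12-31 to 2024-08-25: 603 days.
AD&D Coverage — service 603 days ≥ 2 months (≈60 days) ✓; age 17 < 25 ✗ → not eligible.
Paid Family Leave — status full-time ✓; service 603 days ≥ 6 weeks (≈42 days) ✓; grade L3 < L4 ✗ → not eligible.
Volunteer Time Off — status full-time ✓; service 603 days ≥ 18 months (≈540 days) ✓; 38 hrs/wk ≥ 24 ✓ → eligible.
Equipment Allowance — status full-time ✓ (not excluded); service 603 days ≥ 12 months (≈360 days) ✓; grade L3 < L4 ✗ → not eligible.
Home Office Allowance — service 603 days ≥ 30 days ✓; 38 hrs/wk < 40 ✗ → not eligible.
Education Assistance — site Spokane ✗ (not Albany, Porto, or Tulsa) → not eligible.
Mental Health Benefit — status full-time ✗ (requires seasonal) → not eligible.
Health Insurance — status full-time ✓; grade L3 ≥ L2 ✓; dept Operations ✗ → not eligible.

Volunteer Time Off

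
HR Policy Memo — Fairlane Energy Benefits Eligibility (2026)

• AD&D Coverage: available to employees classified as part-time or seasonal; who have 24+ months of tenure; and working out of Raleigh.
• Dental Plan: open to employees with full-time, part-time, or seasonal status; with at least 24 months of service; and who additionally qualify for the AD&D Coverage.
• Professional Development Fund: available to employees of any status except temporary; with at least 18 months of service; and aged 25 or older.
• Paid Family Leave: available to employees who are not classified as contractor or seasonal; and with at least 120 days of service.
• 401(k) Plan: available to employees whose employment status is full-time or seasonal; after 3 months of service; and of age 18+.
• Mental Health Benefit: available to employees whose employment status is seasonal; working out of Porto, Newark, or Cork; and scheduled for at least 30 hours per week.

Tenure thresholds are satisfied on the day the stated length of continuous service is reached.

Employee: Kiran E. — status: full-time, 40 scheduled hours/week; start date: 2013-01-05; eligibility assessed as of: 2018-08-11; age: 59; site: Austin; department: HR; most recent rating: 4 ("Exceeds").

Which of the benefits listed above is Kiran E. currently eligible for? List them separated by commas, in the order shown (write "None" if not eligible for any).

Service from 2013-01-05 to 2018-08-11: 2044 days.
AD&D Coverage — status full-time ✗ (requires part-time or seasonal) → not eligible.
Dental Plan — status full-time ✓; service 2044 days ≥ 24 months (≈720 days) ✓; not eligible for AD&D Coverage ✗ → not eligible.
Professional Development Fund — status full-time ✓ (not excluded); service 2044 days ≥ 18 months (≈540 days) ✓; age 59 ≥ 25 ✓ → eligible.
Paid Family Leave — status full-time ✓ (not excluded); service 2044 days ≥ 120 days ✓ → eligible.
401(k) Plan — status full-time ✓; service 2044 days ≥ 3 months (≈90 days) ✓; age 59 ≥ 18 ✓ → eligible.
Mental Health Benefit — status full-time ✗ (requires seasonal) → not eligible.

Professional Development Fund, Paid Family Leave, 401(k) Plan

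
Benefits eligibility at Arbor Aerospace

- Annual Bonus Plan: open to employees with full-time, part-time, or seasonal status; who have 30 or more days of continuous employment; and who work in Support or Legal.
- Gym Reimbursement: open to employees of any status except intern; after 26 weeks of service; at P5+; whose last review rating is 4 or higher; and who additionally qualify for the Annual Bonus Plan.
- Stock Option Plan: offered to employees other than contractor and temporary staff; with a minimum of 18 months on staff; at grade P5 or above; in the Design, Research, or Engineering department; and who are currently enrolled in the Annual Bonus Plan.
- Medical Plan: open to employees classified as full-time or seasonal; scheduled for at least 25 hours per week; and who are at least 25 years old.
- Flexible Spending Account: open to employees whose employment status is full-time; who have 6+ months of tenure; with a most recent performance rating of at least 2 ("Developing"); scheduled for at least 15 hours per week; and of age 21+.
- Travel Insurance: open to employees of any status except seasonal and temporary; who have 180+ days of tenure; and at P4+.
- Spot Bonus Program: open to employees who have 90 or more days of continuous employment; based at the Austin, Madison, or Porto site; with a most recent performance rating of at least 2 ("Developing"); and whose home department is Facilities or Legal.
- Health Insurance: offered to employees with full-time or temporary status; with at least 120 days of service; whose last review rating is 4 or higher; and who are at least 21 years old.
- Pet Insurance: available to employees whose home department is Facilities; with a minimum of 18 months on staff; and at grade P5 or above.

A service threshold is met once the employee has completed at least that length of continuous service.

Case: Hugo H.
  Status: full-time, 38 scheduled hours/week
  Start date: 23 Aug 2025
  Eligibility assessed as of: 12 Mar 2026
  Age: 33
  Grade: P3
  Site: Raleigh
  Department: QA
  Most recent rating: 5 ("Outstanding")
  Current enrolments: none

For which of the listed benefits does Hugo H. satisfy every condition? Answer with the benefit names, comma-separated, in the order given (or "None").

Medical Plan, Flexible Spending Account, Health Insurance

Service from 23 Aug 2025 to 12 Mar 2026: 201 days.
Annual Bonus Plan — status full-time ✓; service 201 days ≥ 30 days ✓; dept QA ✗ → not eligible.
Gym Reimbursement — status full-time ✓ (not excluded); service 201 days ≥ 26 weeks (≈182 days) ✓; grade P3 < P5 ✗ → not eligible.
Stock Option Plan — status full-time ✓ (not excluded); service 201 days < 18 months (≈540 days) ✗ → not eligible.
Medical Plan — status full-time ✓; 38 hrs/wk ≥ 25 ✓; age 33 ≥ 25 ✓ → eligible.
Flexible Spending Account — status full-time ✓; service 201 days ≥ 6 months (≈180 days) ✓; rating 5 ≥ 2 ✓; 38 hrs/wk ≥ 15 ✓; age 33 ≥ 21 ✓ → eligible.
Travel Insurance — status full-time ✓ (not excluded); service 201 days ≥ 180 days ✓; grade P3 < P4 ✗ → not eligible.
Spot Bonus Program — service 201 days ≥ 90 days ✓; site Raleigh ✗ (not Austin, Madison, or Porto) → not eligible.
Health Insurance — status full-time ✓; service 201 days ≥ 120 days ✓; rating 5 ≥ 4 ✓; age 33 ≥ 21 ✓ → eligible.
Pet Insurance — dept QA ✗ → not eligible.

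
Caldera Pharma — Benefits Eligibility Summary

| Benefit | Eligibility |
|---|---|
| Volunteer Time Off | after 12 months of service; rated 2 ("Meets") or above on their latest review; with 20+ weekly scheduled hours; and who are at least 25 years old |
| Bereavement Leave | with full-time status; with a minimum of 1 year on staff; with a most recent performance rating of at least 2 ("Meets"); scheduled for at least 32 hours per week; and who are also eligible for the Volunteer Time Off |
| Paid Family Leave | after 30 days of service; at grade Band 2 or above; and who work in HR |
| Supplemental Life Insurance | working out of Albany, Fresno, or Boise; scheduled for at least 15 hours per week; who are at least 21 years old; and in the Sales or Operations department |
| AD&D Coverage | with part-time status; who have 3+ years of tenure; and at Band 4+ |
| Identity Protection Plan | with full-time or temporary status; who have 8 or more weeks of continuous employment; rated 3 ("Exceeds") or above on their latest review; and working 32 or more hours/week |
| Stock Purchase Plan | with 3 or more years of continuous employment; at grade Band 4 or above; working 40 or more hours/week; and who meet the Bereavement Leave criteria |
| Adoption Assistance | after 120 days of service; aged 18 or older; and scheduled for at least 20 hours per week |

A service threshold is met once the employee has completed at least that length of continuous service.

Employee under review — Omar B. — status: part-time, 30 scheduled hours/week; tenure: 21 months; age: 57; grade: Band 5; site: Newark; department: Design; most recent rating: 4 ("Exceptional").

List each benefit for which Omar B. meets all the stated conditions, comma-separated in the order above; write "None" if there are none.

Volunteer Time Off, Adoption Assistance

Volunteer Time Off — service 21 months ≥ 12 months ✓; rating 4 ≥ 2 ✓; 30 hrs/wk ≥ 20 ✓; age 57 ≥ 25 ✓ → eligible.
Bereavement Leave — status part-time ✗ (requires full-time) → not eligible.
Paid Family Leave — service 21 months ≥ 30 days ✓; grade Band 5 ≥ Band 2 ✓; dept Design ✗ → not eligible.
Supplemental Life Insurance — site Newark ✗ (not Albany, Fresno, or Boise) → not eligible.
AD&D Coverage — status part-time ✓; service 21 months < 3 years (≈1095 days) ✗ → not eligible.
Identity Protection Plan — status part-time ✗ (requires full-time or temporary) → not eligible.
Stock Purchase Plan — service 21 months < 3 years (≈1095 days) ✗ → not eligible.
Adoption Assistance — service 21 months ≥ 120 days ✓; age 57 ≥ 18 ✓; 30 hrs/wk ≥ 20 ✓ → eligible.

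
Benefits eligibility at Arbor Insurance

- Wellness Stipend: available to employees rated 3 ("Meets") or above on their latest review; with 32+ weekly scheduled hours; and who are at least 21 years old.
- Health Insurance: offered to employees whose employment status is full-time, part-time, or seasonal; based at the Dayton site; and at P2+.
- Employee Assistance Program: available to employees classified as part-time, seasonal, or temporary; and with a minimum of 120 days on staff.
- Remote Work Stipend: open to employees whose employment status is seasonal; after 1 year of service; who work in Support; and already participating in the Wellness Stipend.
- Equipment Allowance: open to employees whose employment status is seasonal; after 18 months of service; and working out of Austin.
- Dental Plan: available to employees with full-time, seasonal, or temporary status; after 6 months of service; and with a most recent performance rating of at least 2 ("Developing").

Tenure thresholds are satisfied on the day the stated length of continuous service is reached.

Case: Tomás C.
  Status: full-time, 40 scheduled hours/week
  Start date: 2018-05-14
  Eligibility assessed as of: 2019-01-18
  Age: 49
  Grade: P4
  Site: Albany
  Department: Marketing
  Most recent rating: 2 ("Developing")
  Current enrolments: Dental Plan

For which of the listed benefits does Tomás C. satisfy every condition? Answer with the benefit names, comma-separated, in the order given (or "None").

Service from 2018-05-14 to 2019-01-18: 249 days.
Wellness Stipend — rating 2 < 3 ✗ → not eligible.
Health Insurance — status full-time ✓; site Albany ✗ (not Dayton) → not eligible.
Employee Assistance Program — status full-time ✗ (requires part-time, seasonal, or temporary) → not eligible.
Remote Work Stipend — status full-time ✗ (requires seasonal) → not eligible.
Equipment Allowance — status full-time ✗ (requires seasonal) → not eligible.
Dental Plan — status full-time ✓; service 249 days ≥ 6 months (≈180 days) ✓; rating 2 ≥ 2 ✓ → eligible.

Dental Plan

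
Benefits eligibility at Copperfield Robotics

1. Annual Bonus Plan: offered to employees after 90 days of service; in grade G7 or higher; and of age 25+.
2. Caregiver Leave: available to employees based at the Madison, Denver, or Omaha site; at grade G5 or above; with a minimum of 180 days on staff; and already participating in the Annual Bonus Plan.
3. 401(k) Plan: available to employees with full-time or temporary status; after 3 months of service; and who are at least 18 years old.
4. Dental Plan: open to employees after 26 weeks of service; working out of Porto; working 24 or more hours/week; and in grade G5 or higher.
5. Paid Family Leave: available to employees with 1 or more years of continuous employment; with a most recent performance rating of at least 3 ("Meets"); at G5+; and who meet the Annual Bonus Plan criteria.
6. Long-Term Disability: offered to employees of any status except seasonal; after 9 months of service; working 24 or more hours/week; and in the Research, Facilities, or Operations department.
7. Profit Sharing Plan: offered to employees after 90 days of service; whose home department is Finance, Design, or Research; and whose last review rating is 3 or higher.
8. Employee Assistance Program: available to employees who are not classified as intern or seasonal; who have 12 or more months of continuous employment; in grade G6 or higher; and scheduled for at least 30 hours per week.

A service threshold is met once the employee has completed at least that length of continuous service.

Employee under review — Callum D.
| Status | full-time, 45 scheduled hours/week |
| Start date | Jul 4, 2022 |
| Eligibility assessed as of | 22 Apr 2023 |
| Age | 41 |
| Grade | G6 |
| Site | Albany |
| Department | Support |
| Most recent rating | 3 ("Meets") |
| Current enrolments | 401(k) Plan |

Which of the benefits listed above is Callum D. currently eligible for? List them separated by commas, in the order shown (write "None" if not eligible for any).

Service from Jul 4, 2022 to 22 Apr 2023: 292 days.
Annual Bonus Plan — service 292 days ≥ 90 days ✓; grade G6 < G7 ✗ → not eligible.
Caregiver Leave — site Albany ✗ (not Madison, Denver, or Omaha) → not eligible.
401(k) Plan — status full-time ✓; service 292 days ≥ 3 months (≈90 days) ✓; age 41 ≥ 18 ✓ → eligible.
Dental Plan — service 292 days ≥ 26 weeks (≈182 days) ✓; site Albany ✗ (not Porto) → not eligible.
Paid Family Leave — service 292 days < 1 year (≈365 days) ✗ → not eligible.
Long-Term Disability — status full-time ✓ (not excluded); service 292 days ≥ 9 months (≈270 days) ✓; 45 hrs/wk ≥ 24 ✓; dept Support ✗ → not eligible.
Profit Sharing Plan — service 292 days ≥ 90 days ✓; dept Support ✗ → not eligible.
Employee Assistance Program — status full-time ✓ (not excluded); service 292 days < 12 months (≈360 days) ✗ → not eligible.

401(k) Plan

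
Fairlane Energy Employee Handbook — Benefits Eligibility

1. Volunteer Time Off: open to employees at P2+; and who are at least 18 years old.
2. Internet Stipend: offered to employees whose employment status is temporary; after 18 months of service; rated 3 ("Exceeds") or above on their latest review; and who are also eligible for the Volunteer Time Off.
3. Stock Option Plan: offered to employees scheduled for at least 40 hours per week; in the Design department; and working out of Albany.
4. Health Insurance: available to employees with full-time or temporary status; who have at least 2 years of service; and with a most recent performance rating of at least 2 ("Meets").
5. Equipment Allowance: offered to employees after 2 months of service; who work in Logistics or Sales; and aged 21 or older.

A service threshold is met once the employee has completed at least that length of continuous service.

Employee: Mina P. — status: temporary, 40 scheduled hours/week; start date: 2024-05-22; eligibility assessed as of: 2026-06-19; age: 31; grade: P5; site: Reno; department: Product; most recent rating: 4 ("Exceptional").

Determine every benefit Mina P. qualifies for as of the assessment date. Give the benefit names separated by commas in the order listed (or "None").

Volunteer Time Off, Internet Stipend, Health Insurance

Service from 2024-05-22 to 2026-06-19: 758 days.
Volunteer Time Off — grade P5 ≥ P2 ✓; age 31 ≥ 18 ✓ → eligible.
Internet Stipend — status temporary ✓; service 758 days ≥ 18 months (≈540 days) ✓; rating 4 ≥ 3 ✓; eligible for Volunteer Time Off ✓ → eligible.
Stock Option Plan — 40 hrs/wk ≥ 40 ✓; dept Product ✗ → not eligible.
Health Insurance — status temporary ✓; service 758 days ≥ 2 years (≈730 days) ✓; rating 4 ≥ 2 ✓ → eligible.
Equipment Allowance — service 758 days ≥ 2 months (≈60 days) ✓; dept Product ✗ → not eligible.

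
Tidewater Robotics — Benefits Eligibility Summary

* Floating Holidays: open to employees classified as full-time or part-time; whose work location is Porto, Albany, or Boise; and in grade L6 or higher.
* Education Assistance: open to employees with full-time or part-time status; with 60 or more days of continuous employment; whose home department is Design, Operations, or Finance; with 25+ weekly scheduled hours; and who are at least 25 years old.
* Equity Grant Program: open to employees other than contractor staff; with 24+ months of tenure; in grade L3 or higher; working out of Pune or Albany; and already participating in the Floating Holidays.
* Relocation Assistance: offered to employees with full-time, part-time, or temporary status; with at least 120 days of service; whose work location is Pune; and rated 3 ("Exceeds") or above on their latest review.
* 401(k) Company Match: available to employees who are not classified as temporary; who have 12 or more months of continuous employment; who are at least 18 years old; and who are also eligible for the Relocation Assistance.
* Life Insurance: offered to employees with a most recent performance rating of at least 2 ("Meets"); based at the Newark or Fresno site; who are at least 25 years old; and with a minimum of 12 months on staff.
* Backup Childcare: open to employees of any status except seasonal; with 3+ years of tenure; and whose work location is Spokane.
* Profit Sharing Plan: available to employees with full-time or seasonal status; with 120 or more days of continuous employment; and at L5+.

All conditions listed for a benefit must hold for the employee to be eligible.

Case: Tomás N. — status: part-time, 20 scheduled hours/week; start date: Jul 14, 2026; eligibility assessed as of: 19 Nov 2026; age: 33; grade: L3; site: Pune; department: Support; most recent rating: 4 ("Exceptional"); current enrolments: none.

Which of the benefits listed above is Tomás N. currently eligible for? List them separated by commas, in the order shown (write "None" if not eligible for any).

Relocation Assistance

Service from Jul 14, 2026 to 19 Nov 2026: 128 days.
Floating Holidays — status part-time ✓; site Pune ✗ (not Porto, Albany, or Boise) → not eligible.
Education Assistance — status part-time ✓; service 128 days ≥ 60 days ✓; dept Support ✗ → not eligible.
Equity Grant Program — status part-time ✓ (not excluded); service 128 days < 24 months (≈720 days) ✗ → not eligible.
Relocation Assistance — status part-time ✓; service 128 days ≥ 120 days ✓; site Pune ✓; rating 4 ≥ 3 ✓ → eligible.
401(k) Company Match — status part-time ✓ (not excluded); service 128 days < 12 months (≈360 days) ✗ → not eligible.
Life Insurance — rating 4 ≥ 2 ✓; site Pune ✗ (not Newark or Fresno) → not eligible.
Backup Childcare — status part-time ✓ (not excluded); service 128 days < 3 years (≈1095 days) ✗ → not eligible.
Profit Sharing Plan — status part-time ✗ (requires full-time or seasonal) → not eligible.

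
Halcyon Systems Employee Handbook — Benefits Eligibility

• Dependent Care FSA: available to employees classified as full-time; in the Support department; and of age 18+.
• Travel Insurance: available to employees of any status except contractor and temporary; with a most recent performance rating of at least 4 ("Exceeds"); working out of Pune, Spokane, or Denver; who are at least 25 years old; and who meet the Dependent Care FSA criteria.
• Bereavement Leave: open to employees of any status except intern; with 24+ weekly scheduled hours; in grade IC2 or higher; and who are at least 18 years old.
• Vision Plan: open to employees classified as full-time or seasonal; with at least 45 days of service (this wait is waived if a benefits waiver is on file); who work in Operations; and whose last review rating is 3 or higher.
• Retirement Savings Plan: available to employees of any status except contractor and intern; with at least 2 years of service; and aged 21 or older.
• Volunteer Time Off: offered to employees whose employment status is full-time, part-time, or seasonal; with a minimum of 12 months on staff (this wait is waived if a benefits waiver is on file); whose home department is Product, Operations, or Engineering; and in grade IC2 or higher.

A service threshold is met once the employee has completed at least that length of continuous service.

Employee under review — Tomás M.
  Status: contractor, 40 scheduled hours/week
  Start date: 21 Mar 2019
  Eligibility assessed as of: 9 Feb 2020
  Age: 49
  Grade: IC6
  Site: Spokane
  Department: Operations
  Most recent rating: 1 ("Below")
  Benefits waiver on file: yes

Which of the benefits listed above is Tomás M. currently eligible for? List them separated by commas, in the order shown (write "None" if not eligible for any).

Bereavement Leave

Service from 21 Mar 2019 to 9 Feb 2020: 325 days.
Dependent Care FSA — status contractor ✗ (requires full-time) → not eligible.
Travel Insurance — status contractor ✗ (excluded) → not eligible.
Bereavement Leave — status contractor ✓ (not excluded); 40 hrs/wk ≥ 24 ✓; grade IC6 ≥ IC2 ✓; age 49 ≥ 18 ✓ → eligible.
Vision Plan — status contractor ✗ (requires full-time or seasonal) → not eligible.
Retirement Savings Plan — status contractor ✗ (excluded) → not eligible.
Volunteer Time Off — status contractor ✗ (requires full-time, part-time, or seasonal) → not eligible.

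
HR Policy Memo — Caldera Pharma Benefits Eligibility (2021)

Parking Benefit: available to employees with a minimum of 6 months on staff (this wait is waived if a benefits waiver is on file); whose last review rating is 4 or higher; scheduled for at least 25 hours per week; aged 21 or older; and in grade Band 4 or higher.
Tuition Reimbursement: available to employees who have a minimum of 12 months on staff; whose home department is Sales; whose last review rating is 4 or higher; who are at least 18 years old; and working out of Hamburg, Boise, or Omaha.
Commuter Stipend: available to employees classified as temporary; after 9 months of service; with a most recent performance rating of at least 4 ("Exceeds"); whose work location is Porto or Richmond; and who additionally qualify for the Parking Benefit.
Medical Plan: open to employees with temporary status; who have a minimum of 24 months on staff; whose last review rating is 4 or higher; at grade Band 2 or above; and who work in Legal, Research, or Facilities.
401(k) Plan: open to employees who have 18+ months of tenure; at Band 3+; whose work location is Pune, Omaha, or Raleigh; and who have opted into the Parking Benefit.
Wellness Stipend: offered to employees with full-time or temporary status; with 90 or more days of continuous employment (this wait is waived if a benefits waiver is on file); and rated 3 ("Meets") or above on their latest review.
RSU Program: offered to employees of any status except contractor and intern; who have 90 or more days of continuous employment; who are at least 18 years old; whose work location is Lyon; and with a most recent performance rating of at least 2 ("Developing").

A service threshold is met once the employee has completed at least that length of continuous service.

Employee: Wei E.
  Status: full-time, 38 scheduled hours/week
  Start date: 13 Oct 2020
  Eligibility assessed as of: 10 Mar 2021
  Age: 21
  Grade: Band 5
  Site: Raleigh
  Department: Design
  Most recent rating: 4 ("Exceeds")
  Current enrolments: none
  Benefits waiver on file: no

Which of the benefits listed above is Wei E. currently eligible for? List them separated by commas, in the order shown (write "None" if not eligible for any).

Wellness Stipend

Service from 13 Oct 2020 to 10 Mar 2021: 148 days.
Parking Benefit — no waiver, service 148 days < 6 months (≈180 days) ✗ → not eligible.
Tuition Reimbursement — service 148 days < 12 months (≈360 days) ✗ → not eligible.
Commuter Stipend — status full-time ✗ (requires temporary) → not eligible.
Medical Plan — status full-time ✗ (requires temporary) → not eligible.
401(k) Plan — service 148 days < 18 months (≈540 days) ✗ → not eligible.
Wellness Stipend — status full-time ✓; no waiver, service 148 days ≥ 90 days ✓; rating 4 ≥ 3 ✓ → eligible.
RSU Program — status full-time ✓ (not excluded); service 148 days ≥ 90 days ✓; age 21 ≥ 18 ✓; site Raleigh ✗ (not Lyon) → not eligible.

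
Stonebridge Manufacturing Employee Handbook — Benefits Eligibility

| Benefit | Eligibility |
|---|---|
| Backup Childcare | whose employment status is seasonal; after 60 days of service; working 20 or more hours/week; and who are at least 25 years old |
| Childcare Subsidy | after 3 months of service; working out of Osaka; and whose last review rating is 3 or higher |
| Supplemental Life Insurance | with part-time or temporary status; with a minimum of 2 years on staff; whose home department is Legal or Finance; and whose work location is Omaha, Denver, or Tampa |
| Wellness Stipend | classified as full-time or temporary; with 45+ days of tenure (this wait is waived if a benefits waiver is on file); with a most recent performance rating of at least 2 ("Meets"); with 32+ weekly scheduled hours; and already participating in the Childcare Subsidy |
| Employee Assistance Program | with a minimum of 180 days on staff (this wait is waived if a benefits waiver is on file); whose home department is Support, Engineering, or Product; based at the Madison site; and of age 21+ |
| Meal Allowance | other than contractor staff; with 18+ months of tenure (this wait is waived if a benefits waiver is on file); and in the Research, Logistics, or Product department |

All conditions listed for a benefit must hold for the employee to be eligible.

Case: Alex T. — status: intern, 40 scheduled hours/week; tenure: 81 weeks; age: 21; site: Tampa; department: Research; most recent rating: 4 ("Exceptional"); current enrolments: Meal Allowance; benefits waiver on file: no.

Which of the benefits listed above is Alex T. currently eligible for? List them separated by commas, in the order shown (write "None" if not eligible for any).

Backup Childcare — status intern ✗ (requires seasonal) → not eligible.
Childcare Subsidy — service 81 weeks ≥ 3 months (≈90 days) ✓; site Tampa ✗ (not Osaka) → not eligible.
Supplemental Life Insurance — status intern ✗ (requires part-time or temporary) → not eligible.
Wellness Stipend — status intern ✗ (requires full-time or temporary) → not eligible.
Employee Assistance Program — no waiver, service 81 weeks ≥ 180 days ✓; dept Research ✗ → not eligible.
Meal Allowance — status intern ✓ (not excluded); no waiver, service 81 weeks ≥ 18 months (≈540 days) ✓; dept Research ✓ → eligible.

Meal Allowance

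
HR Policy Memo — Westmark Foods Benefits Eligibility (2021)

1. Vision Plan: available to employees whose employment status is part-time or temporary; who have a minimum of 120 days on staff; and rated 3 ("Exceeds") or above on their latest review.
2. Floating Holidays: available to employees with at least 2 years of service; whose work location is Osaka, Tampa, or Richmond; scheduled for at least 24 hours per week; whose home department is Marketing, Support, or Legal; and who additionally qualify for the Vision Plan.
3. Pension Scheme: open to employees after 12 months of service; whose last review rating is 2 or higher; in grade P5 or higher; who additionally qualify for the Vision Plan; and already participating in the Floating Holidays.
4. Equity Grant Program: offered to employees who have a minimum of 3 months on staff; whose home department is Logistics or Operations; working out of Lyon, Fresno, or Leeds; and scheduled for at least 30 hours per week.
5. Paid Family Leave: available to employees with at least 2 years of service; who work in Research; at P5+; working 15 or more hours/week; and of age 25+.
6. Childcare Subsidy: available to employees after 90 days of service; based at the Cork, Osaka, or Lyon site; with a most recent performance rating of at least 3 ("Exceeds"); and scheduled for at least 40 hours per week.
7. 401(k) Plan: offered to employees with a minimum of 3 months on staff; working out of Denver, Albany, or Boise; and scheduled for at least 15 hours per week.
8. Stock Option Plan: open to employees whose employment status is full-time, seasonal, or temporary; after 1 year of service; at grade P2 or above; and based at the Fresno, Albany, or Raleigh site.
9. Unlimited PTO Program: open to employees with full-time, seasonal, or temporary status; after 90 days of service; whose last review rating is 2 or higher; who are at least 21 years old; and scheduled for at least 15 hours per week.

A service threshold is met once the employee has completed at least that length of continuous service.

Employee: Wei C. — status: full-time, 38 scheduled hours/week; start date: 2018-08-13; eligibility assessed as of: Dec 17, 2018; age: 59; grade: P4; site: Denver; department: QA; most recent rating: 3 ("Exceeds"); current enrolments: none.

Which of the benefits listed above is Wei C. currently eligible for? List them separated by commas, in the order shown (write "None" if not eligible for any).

401(k) Plan, Unlimited PTO Program

Service from 2018-08-13 to Dec 17, 2018: 126 days.
Vision Plan — status full-time ✗ (requires part-time or temporary) → not eligible.
Floating Holidays — service 126 days < 2 years (≈730 days) ✗ → not eligible.
Pension Scheme — service 126 days < 12 months (≈360 days) ✗ → not eligible.
Equity Grant Program — service 126 days ≥ 3 months (≈90 days) ✓; dept QA ✗ → not eligible.
Paid Family Leave — service 126 days < 2 years (≈730 days) ✗ → not eligible.
Childcare Subsidy — service 126 days ≥ 90 days ✓; site Denver ✗ (not Cork, Osaka, or Lyon) → not eligible.
401(k) Plan — service 126 days ≥ 3 months (≈90 days) ✓; site Denver ✓; 38 hrs/wk ≥ 15 ✓ → eligible.
Stock Option Plan — status full-time ✓; service 126 days < 1 year (≈365 days) ✗ → not eligible.
Unlimited PTO Program — status full-time ✓; service 126 days ≥ 90 days ✓; rating 3 ≥ 2 ✓; age 59 ≥ 21 ✓; 38 hrs/wk ≥ 15 ✓ → eligible.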